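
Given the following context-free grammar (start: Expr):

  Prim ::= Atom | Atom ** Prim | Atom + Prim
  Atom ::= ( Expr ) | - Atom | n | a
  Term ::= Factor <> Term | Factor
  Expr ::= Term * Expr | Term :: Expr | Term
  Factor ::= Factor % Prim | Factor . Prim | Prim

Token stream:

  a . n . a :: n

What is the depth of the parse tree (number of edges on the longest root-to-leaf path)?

7

[Expr [Term [Factor [Factor [Factor [Prim [Atom a]]] . [Prim [Atom n]]] . [Prim [Atom a]]]] :: [Expr [Term [Factor [Prim [Atom n]]]]]]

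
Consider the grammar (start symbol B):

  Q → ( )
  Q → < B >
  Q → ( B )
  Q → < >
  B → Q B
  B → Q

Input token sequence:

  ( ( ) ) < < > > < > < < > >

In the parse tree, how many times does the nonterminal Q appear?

7

[B [Q ( [B [Q ( )]] )] [B [Q < [B [Q < >]] >] [B [Q < >] [B [Q < [B [Q < >]] >]]]]]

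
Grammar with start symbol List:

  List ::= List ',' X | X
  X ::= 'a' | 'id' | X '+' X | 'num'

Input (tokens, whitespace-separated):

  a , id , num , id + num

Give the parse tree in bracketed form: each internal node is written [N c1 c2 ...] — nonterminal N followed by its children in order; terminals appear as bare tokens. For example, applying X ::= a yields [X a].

List
List , X
List , X , X
List , X , X , X
X , X , X , X
a , X , X , X
a , id , X , X
a , id , num , X
a , id , num , X + X
a , id , num , id + X
a , id , num , id + num

[List [List [List [List [X a]] , [X id]] , [X num]] , [X [X id] + [X num]]]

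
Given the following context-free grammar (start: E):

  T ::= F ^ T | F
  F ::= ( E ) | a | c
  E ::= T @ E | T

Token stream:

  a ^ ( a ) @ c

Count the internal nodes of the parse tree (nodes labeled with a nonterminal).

11

[E [T [F a] ^ [T [F ( [E [T [F a]]] )]]] @ [E [T [F c]]]]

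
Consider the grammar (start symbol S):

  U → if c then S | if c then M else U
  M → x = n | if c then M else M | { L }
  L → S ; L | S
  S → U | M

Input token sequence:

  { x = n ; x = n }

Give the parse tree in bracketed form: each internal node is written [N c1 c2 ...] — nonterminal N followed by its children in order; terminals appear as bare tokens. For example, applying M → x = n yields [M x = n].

[S [M { [L [S [M x = n]] ; [L [S [M x = n]]]] }]]

S
M
{ L }
{ S ; L }
{ M ; L }
{ x = n ; L }
{ x = n ; S }
{ x = n ; M }
{ x = n ; x = n }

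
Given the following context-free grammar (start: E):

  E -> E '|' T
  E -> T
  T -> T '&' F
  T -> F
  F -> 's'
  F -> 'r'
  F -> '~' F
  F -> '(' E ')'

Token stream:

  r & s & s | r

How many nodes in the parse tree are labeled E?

[E [E [T [T [T [F r]] & [F s]] & [F s]]] | [T [F r]]]

2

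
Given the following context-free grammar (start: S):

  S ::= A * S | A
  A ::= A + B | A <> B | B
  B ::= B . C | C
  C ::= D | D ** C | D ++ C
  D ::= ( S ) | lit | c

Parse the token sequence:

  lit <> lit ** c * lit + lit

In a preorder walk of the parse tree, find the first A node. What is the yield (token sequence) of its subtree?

[S [A [A [B [C [D lit]]]] <> [B [C [D lit] ** [C [D c]]]]] * [S [A [A [B [C [D lit]]]] + [B [C [D lit]]]]]]

lit <> lit ** c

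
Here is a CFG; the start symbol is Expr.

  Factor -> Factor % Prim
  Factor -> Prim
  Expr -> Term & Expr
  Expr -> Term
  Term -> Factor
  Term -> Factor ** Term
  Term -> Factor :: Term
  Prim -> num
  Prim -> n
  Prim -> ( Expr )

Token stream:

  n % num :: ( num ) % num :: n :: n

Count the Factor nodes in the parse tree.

[Expr [Term [Factor [Factor [Prim n]] % [Prim num]] :: [Term [Factor [Factor [Prim ( [Expr [Term [Factor [Prim num]]]] )]] % [Prim num]] :: [Term [Factor [Prim n]] :: [Term [Factor [Prim n]]]]]]]

7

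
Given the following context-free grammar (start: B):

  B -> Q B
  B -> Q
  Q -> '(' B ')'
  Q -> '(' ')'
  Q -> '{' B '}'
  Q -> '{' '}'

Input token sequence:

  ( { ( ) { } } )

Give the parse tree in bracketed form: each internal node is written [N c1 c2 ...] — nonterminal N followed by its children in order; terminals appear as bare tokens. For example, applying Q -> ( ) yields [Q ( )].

B
Q
( B )
( Q )
( { B } )
( { Q B } )
( { ( ) B } )
( { ( ) Q } )
( { ( ) { } } )

[B [Q ( [B [Q { [B [Q ( )] [B [Q { }]]] }]] )]]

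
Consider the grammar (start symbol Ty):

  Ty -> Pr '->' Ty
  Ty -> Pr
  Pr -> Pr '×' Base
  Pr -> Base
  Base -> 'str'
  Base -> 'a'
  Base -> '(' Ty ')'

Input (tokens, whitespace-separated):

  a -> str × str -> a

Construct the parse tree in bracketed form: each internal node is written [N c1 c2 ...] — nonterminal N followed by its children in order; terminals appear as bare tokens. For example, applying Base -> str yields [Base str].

Ty
Pr -> Ty
Base -> Ty
a -> Ty
a -> Pr -> Ty
a -> Pr × Base -> Ty
a -> Base × Base -> Ty
a -> str × Base -> Ty
a -> str × str -> Ty
a -> str × str -> Pr
a -> str × str -> Base
a -> str × str -> a

[Ty [Pr [Base a]] -> [Ty [Pr [Pr [Base str]] × [Base str]] -> [Ty [Pr [Base a]]]]]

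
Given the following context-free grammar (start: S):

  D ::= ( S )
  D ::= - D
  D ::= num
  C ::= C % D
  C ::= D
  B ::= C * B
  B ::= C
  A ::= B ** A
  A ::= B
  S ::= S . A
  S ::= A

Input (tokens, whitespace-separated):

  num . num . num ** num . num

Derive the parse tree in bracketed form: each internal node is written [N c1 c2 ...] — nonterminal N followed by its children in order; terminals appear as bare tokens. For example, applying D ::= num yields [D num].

[S [S [S [S [A [B [C [D num]]]]] . [A [B [C [D num]]]]] . [A [B [C [D num]]] ** [A [B [C [D num]]]]]] . [A [B [C [D num]]]]]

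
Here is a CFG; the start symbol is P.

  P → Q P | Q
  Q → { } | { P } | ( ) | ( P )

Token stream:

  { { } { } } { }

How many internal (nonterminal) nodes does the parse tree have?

8

[P [Q { [P [Q { }] [P [Q { }]]] }] [P [Q { }]]]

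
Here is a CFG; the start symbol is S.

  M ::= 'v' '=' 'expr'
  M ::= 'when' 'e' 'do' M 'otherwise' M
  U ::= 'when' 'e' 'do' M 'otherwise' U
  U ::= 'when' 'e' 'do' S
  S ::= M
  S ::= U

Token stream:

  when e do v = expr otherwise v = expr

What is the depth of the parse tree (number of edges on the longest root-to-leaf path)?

[S [M when e do [M v = expr] otherwise [M v = expr]]]

3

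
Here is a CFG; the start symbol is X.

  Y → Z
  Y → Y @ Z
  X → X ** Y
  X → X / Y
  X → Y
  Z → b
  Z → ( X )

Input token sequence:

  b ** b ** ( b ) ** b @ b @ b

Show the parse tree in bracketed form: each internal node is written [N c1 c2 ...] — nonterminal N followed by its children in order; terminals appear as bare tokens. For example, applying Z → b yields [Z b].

X
X ** Y
X ** Y ** Y
X ** Y ** Y ** Y
Y ** Y ** Y ** Y
Z ** Y ** Y ** Y
b ** Y ** Y ** Y
b ** Z ** Y ** Y
b ** b ** Y ** Y
b ** b ** Z ** Y
b ** b ** ( X ) ** Y
b ** b ** ( Y ) ** Y
b ** b ** ( Z ) ** Y
b ** b ** ( b ) ** Y
b ** b ** ( b ) ** Y @ Z
b ** b ** ( b ) ** Y @ Z @ Z
b ** b ** ( b ) ** Z @ Z @ Z
b ** b ** ( b ) ** b @ Z @ Z
b ** b ** ( b ) ** b @ b @ Z
b ** b ** ( b ) ** b @ b @ b

[X [X [X [X [Y [Z b]]] ** [Y [Z b]]] ** [Y [Z ( [X [Y [Z b]]] )]]] ** [Y [Y [Y [Z b]] @ [Z b]] @ [Z b]]]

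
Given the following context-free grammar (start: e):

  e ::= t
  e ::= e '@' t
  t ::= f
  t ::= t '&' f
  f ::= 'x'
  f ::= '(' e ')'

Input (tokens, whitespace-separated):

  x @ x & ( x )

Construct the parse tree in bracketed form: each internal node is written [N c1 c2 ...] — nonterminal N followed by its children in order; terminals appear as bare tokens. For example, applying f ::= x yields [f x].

e
e @ t
t @ t
f @ t
x @ t
x @ t & f
x @ f & f
x @ x & f
x @ x & ( e )
x @ x & ( t )
x @ x & ( f )
x @ x & ( x )

[e [e [t [f x]]] @ [t [t [f x]] & [f ( [e [t [f x]]] )]]]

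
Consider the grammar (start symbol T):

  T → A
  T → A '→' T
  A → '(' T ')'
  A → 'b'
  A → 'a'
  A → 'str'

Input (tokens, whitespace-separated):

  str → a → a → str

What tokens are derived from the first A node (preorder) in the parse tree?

[T [A str] → [T [A a] → [T [A a] → [T [A str]]]]]

str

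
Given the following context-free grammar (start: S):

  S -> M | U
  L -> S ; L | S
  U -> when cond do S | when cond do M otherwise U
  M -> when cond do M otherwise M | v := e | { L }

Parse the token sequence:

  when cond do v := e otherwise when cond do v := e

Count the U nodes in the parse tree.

2

[S [U when cond do [M v := e] otherwise [U when cond do [S [M v := e]]]]]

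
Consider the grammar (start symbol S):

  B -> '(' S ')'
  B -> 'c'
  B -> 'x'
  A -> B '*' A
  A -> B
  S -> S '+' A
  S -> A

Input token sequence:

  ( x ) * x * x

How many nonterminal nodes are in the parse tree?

[S [A [B ( [S [A [B x]]] )] * [A [B x] * [A [B x]]]]]

10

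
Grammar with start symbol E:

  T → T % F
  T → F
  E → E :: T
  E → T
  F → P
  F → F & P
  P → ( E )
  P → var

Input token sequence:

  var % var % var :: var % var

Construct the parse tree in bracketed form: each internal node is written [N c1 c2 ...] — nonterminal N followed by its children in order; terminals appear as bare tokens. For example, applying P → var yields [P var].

E
E :: T
T :: T
T % F :: T
T % F % F :: T
F % F % F :: T
P % F % F :: T
var % F % F :: T
var % P % F :: T
var % var % F :: T
var % var % P :: T
var % var % var :: T
var % var % var :: T % F
var % var % var :: F % F
var % var % var :: P % F
var % var % var :: var % F
var % var % var :: var % P
var % var % var :: var % var

[E [E [T [T [T [F [P var]]] % [F [P var]]] % [F [P var]]]] :: [T [T [F [P var]]] % [F [P var]]]]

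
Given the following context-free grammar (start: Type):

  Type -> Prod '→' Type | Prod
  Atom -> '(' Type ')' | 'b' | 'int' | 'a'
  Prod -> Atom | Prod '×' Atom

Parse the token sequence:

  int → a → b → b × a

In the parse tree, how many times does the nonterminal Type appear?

4

[Type [Prod [Atom int]] → [Type [Prod [Atom a]] → [Type [Prod [Atom b]] → [Type [Prod [Prod [Atom b]] × [Atom a]]]]]]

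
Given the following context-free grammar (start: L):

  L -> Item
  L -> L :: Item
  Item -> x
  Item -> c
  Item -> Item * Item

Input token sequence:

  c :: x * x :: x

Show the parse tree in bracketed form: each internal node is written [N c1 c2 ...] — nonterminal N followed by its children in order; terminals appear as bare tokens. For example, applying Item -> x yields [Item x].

[L [L [L [Item c]] :: [Item [Item x] * [Item x]]] :: [Item x]]

L
L :: Item
L :: Item :: Item
Item :: Item :: Item
c :: Item :: Item
c :: Item * Item :: Item
c :: x * Item :: Item
c :: x * x :: Item
c :: x * x :: x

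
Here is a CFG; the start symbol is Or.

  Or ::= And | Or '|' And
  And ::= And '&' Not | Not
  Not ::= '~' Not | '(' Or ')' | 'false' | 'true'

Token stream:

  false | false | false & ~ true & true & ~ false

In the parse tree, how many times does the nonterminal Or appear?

3

[Or [Or [Or [And [Not false]]] | [And [Not false]]] | [And [And [And [And [Not false]] & [Not ~ [Not true]]] & [Not true]] & [Not ~ [Not false]]]]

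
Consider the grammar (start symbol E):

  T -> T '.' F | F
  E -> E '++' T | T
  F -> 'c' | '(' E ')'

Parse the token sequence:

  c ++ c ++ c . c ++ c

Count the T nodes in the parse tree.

5

[E [E [E [E [T [F c]]] ++ [T [F c]]] ++ [T [T [F c]] . [F c]]] ++ [T [F c]]]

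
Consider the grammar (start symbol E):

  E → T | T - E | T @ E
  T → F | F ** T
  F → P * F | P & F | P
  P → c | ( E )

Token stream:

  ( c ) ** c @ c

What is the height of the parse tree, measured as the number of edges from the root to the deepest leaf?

8

[E [T [F [P ( [E [T [F [P c]]]] )]] ** [T [F [P c]]]] @ [E [T [F [P c]]]]]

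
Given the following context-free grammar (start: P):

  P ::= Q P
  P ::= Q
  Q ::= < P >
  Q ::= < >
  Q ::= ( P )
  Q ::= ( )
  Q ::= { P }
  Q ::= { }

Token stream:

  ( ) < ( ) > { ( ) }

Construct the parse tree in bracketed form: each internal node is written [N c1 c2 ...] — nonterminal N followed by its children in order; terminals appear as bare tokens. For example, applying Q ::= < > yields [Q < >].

P
Q P
( ) P
( ) Q P
( ) < P > P
( ) < Q > P
( ) < ( ) > P
( ) < ( ) > Q
( ) < ( ) > { P }
( ) < ( ) > { Q }
( ) < ( ) > { ( ) }

[P [Q ( )] [P [Q < [P [Q ( )]] >] [P [Q { [P [Q ( )]] }]]]]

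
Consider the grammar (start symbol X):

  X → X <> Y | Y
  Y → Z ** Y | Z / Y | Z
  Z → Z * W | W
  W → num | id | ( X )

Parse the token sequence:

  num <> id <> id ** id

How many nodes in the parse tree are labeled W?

4

[X [X [X [Y [Z [W num]]]] <> [Y [Z [W id]]]] <> [Y [Z [W id]] ** [Y [Z [W id]]]]]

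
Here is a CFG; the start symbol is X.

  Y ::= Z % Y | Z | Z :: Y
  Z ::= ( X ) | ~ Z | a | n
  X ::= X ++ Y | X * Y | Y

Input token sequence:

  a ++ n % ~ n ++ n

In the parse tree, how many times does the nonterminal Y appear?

[X [X [X [Y [Z a]]] ++ [Y [Z n] % [Y [Z ~ [Z n]]]]] ++ [Y [Z n]]]

4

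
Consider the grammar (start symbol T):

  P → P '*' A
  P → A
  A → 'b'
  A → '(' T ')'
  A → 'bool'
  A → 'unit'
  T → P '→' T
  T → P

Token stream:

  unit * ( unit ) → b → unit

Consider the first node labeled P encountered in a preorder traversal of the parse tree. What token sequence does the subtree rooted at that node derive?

[T [P [P [A unit]] * [A ( [T [P [A unit]]] )]] → [T [P [A b]] → [T [P [A unit]]]]]

unit * ( unit )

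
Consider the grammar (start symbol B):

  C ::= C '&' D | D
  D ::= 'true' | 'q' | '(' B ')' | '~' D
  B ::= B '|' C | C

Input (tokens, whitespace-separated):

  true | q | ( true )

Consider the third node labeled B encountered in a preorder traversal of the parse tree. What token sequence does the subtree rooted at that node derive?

true

[B [B [B [C [D true]]] | [C [D q]]] | [C [D ( [B [C [D true]]] )]]]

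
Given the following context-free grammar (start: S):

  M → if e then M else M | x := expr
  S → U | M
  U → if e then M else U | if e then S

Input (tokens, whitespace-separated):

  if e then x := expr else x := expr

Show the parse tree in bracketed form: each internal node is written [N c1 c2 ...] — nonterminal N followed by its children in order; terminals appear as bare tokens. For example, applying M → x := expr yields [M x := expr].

[S [M if e then [M x := expr] else [M x := expr]]]

S
M
if e then M else M
if e then x := expr else M
if e then x := expr else x := expr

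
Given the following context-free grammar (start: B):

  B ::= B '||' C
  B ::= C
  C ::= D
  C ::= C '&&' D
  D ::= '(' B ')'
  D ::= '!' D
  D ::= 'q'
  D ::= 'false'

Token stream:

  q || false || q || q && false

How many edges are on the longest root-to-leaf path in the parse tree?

6

[B [B [B [B [C [D q]]] || [C [D false]]] || [C [D q]]] || [C [C [D q]] && [D false]]]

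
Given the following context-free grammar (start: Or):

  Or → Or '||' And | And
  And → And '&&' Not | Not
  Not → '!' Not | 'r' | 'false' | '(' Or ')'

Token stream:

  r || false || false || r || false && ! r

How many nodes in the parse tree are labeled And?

[Or [Or [Or [Or [Or [And [Not r]]] || [And [Not false]]] || [And [Not false]]] || [And [Not r]]] || [And [And [Not false]] && [Not ! [Not r]]]]

6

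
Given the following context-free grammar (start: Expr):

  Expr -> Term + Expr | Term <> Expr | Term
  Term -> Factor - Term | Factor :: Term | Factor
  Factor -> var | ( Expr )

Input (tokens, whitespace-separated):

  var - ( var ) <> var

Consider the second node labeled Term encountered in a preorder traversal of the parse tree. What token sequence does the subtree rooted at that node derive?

[Expr [Term [Factor var] - [Term [Factor ( [Expr [Term [Factor var]]] )]]] <> [Expr [Term [Factor var]]]]

( var )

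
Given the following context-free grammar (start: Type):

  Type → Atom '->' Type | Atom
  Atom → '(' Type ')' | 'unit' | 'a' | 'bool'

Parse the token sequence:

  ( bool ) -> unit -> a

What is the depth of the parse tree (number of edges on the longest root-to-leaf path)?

[Type [Atom ( [Type [Atom bool]] )] -> [Type [Atom unit] -> [Type [Atom a]]]]

4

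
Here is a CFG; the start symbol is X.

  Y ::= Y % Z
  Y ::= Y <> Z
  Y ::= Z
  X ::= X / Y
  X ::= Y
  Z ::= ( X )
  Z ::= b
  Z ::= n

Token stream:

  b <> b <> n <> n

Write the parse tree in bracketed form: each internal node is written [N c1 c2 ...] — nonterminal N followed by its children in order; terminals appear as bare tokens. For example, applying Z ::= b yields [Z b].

X
Y
Y <> Z
Y <> Z <> Z
Y <> Z <> Z <> Z
Z <> Z <> Z <> Z
b <> Z <> Z <> Z
b <> b <> Z <> Z
b <> b <> n <> Z
b <> b <> n <> n

[X [Y [Y [Y [Y [Z b]] <> [Z b]] <> [Z n]] <> [Z n]]]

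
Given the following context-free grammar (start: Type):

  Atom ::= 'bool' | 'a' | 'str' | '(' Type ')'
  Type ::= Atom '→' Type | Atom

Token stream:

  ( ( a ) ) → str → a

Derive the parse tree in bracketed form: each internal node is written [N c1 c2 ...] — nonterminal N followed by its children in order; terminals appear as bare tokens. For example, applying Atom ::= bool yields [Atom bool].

Type
Atom → Type
( Type ) → Type
( Atom ) → Type
( ( Type ) ) → Type
( ( Atom ) ) → Type
( ( a ) ) → Type
( ( a ) ) → Atom → Type
( ( a ) ) → str → Type
( ( a ) ) → str → Atom
( ( a ) ) → str → a

[Type [Atom ( [Type [Atom ( [Type [Atom a]] )]] )] → [Type [Atom str] → [Type [Atom a]]]]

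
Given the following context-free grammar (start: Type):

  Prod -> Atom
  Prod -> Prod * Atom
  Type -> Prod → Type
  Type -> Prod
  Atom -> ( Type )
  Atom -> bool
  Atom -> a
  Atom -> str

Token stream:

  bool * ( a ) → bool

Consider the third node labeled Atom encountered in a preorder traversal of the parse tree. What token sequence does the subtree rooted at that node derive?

[Type [Prod [Prod [Atom bool]] * [Atom ( [Type [Prod [Atom a]]] )]] → [Type [Prod [Atom bool]]]]

a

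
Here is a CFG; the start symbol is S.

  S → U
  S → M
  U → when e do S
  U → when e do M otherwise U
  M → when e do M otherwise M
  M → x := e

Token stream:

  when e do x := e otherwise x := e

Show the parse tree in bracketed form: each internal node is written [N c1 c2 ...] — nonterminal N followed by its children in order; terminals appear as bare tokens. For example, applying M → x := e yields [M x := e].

[S [M when e do [M x := e] otherwise [M x := e]]]

S
M
when e do M otherwise M
when e do x := e otherwise M
when e do x := e otherwise x := e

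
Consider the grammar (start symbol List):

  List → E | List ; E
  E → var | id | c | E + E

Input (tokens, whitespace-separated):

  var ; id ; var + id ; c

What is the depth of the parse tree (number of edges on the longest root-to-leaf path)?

5

[List [List [List [List [E var]] ; [E id]] ; [E [E var] + [E id]]] ; [E c]]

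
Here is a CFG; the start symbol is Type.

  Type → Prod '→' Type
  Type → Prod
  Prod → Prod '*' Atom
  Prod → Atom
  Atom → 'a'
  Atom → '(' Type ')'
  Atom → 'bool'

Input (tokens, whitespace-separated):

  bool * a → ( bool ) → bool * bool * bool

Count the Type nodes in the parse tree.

4

[Type [Prod [Prod [Atom bool]] * [Atom a]] → [Type [Prod [Atom ( [Type [Prod [Atom bool]]] )]] → [Type [Prod [Prod [Prod [Atom bool]] * [Atom bool]] * [Atom bool]]]]]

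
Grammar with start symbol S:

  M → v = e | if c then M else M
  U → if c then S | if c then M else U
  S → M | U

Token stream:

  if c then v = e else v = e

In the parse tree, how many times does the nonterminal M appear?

[S [M if c then [M v = e] else [M v = e]]]

3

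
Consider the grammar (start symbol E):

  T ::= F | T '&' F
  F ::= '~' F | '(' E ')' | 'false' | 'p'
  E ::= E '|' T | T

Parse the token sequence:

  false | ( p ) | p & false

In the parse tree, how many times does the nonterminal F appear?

5

[E [E [E [T [F false]]] | [T [F ( [E [T [F p]]] )]]] | [T [T [F p]] & [F false]]]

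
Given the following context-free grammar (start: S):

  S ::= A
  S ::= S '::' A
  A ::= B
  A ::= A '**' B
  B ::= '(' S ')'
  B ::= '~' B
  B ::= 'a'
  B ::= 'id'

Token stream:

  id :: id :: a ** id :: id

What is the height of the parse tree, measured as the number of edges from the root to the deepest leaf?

[S [S [S [S [A [B id]]] :: [A [B id]]] :: [A [A [B a]] ** [B id]]] :: [A [B id]]]

6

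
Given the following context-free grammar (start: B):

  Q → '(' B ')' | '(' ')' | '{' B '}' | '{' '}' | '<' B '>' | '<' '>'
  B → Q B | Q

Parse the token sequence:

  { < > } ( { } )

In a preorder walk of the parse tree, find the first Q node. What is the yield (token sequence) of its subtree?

[B [Q { [B [Q < >]] }] [B [Q ( [B [Q { }]] )]]]

{ < > }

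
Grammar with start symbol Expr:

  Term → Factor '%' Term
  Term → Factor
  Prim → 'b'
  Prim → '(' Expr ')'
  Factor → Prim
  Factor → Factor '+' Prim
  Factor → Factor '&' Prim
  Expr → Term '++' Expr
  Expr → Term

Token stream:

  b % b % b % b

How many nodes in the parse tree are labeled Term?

[Expr [Term [Factor [Prim b]] % [Term [Factor [Prim b]] % [Term [Factor [Prim b]] % [Term [Factor [Prim b]]]]]]]

4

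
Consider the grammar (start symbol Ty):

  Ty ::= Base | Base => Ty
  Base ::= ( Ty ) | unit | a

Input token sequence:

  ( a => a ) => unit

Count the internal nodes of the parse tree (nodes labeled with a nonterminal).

[Ty [Base ( [Ty [Base a] => [Ty [Base a]]] )] => [Ty [Base unit]]]

8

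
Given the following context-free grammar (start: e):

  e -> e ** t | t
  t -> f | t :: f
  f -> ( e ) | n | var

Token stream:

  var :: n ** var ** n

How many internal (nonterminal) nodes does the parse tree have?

[e [e [e [t [t [f var]] :: [f n]]] ** [t [f var]]] ** [t [f n]]]

11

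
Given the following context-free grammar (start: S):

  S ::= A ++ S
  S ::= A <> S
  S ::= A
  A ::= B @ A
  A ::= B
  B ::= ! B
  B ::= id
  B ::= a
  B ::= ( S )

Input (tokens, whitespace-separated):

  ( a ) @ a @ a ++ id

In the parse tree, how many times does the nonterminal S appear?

[S [A [B ( [S [A [B a]]] )] @ [A [B a] @ [A [B a]]]] ++ [S [A [B id]]]]

3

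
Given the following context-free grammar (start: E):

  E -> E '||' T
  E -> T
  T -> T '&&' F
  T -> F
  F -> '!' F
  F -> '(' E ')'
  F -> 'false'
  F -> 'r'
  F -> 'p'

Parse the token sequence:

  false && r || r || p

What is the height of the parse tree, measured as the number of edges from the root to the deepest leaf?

[E [E [E [T [T [F false]] && [F r]]] || [T [F r]]] || [T [F p]]]

6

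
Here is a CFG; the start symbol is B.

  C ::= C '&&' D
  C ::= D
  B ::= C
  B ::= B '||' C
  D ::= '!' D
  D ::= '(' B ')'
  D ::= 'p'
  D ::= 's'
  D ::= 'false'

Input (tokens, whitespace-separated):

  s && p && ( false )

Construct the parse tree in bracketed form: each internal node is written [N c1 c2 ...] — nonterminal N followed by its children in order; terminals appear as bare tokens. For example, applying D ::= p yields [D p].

B
C
C && D
C && D && D
D && D && D
s && D && D
s && p && D
s && p && ( B )
s && p && ( C )
s && p && ( D )
s && p && ( false )

[B [C [C [C [D s]] && [D p]] && [D ( [B [C [D false]]] )]]]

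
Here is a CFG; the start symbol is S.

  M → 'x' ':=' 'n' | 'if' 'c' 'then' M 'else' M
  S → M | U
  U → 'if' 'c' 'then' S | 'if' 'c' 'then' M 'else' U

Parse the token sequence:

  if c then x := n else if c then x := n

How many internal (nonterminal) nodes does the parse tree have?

6

[S [U if c then [M x := n] else [U if c then [S [M x := n]]]]]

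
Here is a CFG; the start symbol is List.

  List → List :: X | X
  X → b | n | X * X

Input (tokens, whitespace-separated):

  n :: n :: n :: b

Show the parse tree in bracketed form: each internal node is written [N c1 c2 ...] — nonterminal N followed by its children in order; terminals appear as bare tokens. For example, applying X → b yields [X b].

List
List :: X
List :: X :: X
List :: X :: X :: X
X :: X :: X :: X
n :: X :: X :: X
n :: n :: X :: X
n :: n :: n :: X
n :: n :: n :: b

[List [List [List [List [X n]] :: [X n]] :: [X n]] :: [X b]]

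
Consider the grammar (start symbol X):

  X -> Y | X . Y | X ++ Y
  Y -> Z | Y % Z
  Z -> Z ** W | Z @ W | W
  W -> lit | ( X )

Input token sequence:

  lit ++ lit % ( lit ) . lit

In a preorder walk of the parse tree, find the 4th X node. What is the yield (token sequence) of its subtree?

[X [X [X [Y [Z [W lit]]]] ++ [Y [Y [Z [W lit]]] % [Z [W ( [X [Y [Z [W lit]]]] )]]]] . [Y [Z [W lit]]]]

lit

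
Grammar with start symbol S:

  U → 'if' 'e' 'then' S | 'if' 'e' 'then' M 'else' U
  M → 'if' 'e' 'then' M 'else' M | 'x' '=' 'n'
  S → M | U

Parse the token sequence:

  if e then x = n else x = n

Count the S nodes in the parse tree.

[S [M if e then [M x = n] else [M x = n]]]

1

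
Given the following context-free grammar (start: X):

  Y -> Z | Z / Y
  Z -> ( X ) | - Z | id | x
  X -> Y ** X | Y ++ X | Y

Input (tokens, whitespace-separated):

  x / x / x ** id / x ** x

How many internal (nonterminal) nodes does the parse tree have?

[X [Y [Z x] / [Y [Z x] / [Y [Z x]]]] ** [X [Y [Z id] / [Y [Z x]]] ** [X [Y [Z x]]]]]

15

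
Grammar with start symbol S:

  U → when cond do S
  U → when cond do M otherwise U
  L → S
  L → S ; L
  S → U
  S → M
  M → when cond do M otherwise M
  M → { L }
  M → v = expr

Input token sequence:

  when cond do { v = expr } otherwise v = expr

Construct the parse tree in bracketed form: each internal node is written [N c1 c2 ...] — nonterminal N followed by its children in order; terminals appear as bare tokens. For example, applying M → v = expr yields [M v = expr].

[S [M when cond do [M { [L [S [M v = expr]]] }] otherwise [M v = expr]]]

S
M
when cond do M otherwise M
when cond do { L } otherwise M
when cond do { S } otherwise M
when cond do { M } otherwise M
when cond do { v = expr } otherwise M
when cond do { v = expr } otherwise v = expr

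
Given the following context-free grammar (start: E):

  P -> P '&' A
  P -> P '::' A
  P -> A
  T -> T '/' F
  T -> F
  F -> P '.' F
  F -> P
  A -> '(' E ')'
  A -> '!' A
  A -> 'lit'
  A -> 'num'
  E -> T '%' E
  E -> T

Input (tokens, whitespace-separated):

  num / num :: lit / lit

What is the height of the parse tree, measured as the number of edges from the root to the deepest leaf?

[E [T [T [T [F [P [A num]]]] / [F [P [P [A num]] :: [A lit]]]] / [F [P [A lit]]]]]

7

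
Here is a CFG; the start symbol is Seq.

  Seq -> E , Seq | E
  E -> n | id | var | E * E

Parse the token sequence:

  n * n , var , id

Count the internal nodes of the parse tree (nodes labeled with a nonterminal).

8

[Seq [E [E n] * [E n]] , [Seq [E var] , [Seq [E id]]]]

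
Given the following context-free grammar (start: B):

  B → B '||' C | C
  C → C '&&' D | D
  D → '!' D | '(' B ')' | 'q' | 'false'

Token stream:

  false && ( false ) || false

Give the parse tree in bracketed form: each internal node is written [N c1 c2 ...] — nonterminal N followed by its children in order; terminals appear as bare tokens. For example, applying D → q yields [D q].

B
B || C
C || C
C && D || C
D && D || C
false && D || C
false && ( B ) || C
false && ( C ) || C
false && ( D ) || C
false && ( false ) || C
false && ( false ) || D
false && ( false ) || false

[B [B [C [C [D false]] && [D ( [B [C [D false]]] )]]] || [C [D false]]]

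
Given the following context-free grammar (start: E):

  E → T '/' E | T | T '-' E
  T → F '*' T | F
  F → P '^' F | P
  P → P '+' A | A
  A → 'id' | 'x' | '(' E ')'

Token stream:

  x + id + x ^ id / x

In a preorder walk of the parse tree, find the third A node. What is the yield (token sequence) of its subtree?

[E [T [F [P [P [P [A x]] + [A id]] + [A x]] ^ [F [P [A id]]]]] / [E [T [F [P [A x]]]]]]

x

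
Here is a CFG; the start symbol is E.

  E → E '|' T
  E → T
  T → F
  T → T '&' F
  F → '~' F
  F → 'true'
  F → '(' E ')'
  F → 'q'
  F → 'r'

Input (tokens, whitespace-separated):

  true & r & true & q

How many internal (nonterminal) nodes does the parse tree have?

[E [T [T [T [T [F true]] & [F r]] & [F true]] & [F q]]]

9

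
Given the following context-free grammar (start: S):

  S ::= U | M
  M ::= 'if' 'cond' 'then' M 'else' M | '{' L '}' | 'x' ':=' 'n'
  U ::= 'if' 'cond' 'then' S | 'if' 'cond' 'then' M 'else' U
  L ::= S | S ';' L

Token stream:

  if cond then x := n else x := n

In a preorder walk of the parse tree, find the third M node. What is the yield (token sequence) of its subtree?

[S [M if cond then [M x := n] else [M x := n]]]

x := n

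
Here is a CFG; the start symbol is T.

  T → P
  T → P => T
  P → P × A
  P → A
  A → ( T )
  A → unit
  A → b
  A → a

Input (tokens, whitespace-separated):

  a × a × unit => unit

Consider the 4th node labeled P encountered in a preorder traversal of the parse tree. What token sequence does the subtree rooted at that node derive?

unit

[T [P [P [P [A a]] × [A a]] × [A unit]] => [T [P [A unit]]]]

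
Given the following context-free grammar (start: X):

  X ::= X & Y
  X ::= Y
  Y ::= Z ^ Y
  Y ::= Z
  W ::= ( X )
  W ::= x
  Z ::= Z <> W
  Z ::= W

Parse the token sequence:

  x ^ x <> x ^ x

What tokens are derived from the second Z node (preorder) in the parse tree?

x <> x

[X [Y [Z [W x]] ^ [Y [Z [Z [W x]] <> [W x]] ^ [Y [Z [W x]]]]]]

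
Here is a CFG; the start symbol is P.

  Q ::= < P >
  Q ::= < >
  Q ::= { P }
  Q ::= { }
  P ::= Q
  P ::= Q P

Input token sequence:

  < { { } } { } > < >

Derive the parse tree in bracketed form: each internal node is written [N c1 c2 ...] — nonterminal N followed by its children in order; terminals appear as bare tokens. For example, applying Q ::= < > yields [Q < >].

[P [Q < [P [Q { [P [Q { }]] }] [P [Q { }]]] >] [P [Q < >]]]

P
Q P
< P > P
< Q P > P
< { P } P > P
< { Q } P > P
< { { } } P > P
< { { } } Q > P
< { { } } { } > P
< { { } } { } > Q
< { { } } { } > < >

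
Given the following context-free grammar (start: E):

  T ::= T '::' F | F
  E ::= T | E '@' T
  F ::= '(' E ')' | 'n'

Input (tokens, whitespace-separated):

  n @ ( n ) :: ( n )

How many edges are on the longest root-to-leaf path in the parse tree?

[E [E [T [F n]]] @ [T [T [F ( [E [T [F n]]] )]] :: [F ( [E [T [F n]]] )]]]

7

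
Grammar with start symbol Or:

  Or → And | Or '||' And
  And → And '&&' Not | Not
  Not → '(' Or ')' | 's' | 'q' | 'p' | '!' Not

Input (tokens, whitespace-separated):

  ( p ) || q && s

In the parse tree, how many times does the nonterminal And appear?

4

[Or [Or [And [Not ( [Or [And [Not p]]] )]]] || [And [And [Not q]] && [Not s]]]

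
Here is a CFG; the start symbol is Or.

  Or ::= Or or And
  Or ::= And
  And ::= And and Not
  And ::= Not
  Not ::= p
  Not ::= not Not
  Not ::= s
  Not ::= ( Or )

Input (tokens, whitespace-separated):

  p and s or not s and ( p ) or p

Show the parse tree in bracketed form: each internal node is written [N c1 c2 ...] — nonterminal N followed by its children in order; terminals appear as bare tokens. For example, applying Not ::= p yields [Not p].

[Or [Or [Or [And [And [Not p]] and [Not s]]] or [And [And [Not not [Not s]]] and [Not ( [Or [And [Not p]]] )]]] or [And [Not p]]]

Or
Or or And
Or or And or And
And or And or And
And and Not or And or And
Not and Not or And or And
p and Not or And or And
p and s or And or And
p and s or And and Not or And
p and s or Not and Not or And
p and s or not Not and Not or And
p and s or not s and Not or And
p and s or not s and ( Or ) or And
p and s or not s and ( And ) or And
p and s or not s and ( Not ) or And
p and s or not s and ( p ) or And
p and s or not s and ( p ) or Not
p and s or not s and ( p ) or p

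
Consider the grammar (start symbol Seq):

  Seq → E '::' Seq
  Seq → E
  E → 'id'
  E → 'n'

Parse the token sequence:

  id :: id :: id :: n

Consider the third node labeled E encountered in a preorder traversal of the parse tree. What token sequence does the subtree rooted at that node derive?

id

[Seq [E id] :: [Seq [E id] :: [Seq [E id] :: [Seq [E n]]]]]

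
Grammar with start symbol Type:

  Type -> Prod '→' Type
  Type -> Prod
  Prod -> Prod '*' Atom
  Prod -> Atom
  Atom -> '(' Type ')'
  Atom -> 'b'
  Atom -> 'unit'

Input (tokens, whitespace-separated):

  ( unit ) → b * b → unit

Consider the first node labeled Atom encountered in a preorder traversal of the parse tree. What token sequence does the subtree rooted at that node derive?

[Type [Prod [Atom ( [Type [Prod [Atom unit]]] )]] → [Type [Prod [Prod [Atom b]] * [Atom b]] → [Type [Prod [Atom unit]]]]]

( unit )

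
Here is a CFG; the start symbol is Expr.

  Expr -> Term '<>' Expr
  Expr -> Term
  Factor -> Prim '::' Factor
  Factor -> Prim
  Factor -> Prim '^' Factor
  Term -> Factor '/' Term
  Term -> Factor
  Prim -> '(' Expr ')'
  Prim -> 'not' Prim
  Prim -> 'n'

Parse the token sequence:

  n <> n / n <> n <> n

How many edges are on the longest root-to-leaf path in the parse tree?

7

[Expr [Term [Factor [Prim n]]] <> [Expr [Term [Factor [Prim n]] / [Term [Factor [Prim n]]]] <> [Expr [Term [Factor [Prim n]]] <> [Expr [Term [Factor [Prim n]]]]]]]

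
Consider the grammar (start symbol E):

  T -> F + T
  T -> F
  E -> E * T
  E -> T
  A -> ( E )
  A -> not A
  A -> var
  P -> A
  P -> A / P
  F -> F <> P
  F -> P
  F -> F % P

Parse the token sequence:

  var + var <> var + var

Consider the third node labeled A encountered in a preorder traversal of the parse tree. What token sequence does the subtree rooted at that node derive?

var

[E [T [F [P [A var]]] + [T [F [F [P [A var]]] <> [P [A var]]] + [T [F [P [A var]]]]]]]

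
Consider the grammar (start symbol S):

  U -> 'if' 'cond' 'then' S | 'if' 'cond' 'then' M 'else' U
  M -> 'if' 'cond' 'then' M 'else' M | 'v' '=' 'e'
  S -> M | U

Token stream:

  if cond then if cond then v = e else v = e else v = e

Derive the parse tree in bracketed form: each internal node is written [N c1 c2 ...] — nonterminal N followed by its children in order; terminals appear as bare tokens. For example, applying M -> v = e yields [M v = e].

S
M
if cond then M else M
if cond then if cond then M else M else M
if cond then if cond then v = e else M else M
if cond then if cond then v = e else v = e else M
if cond then if cond then v = e else v = e else v = e

[S [M if cond then [M if cond then [M v = e] else [M v = e]] else [M v = e]]]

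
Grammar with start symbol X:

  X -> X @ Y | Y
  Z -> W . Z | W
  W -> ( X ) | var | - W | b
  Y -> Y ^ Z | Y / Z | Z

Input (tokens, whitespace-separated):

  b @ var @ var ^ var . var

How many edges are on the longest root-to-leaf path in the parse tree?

[X [X [X [Y [Z [W b]]]] @ [Y [Z [W var]]]] @ [Y [Y [Z [W var]]] ^ [Z [W var] . [Z [W var]]]]]

6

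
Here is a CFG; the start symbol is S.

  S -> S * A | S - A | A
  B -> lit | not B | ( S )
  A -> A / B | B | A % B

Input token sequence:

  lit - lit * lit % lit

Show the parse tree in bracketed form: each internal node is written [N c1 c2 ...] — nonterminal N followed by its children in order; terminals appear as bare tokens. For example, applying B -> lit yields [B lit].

[S [S [S [A [B lit]]] - [A [B lit]]] * [A [A [B lit]] % [B lit]]]

S
S * A
S - A * A
A - A * A
B - A * A
lit - A * A
lit - B * A
lit - lit * A
lit - lit * A % B
lit - lit * B % B
lit - lit * lit % B
lit - lit * lit % lit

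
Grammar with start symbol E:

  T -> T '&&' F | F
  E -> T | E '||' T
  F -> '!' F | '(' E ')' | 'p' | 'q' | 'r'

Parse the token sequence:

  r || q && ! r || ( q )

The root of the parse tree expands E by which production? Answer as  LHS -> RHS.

E -> E '||' T

[E [E [E [T [F r]]] || [T [T [F q]] && [F ! [F r]]]] || [T [F ( [E [T [F q]]] )]]]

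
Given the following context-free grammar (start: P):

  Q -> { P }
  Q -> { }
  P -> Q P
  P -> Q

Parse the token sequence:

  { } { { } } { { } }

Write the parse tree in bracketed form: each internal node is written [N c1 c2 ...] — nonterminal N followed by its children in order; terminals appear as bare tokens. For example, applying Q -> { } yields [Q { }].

P
Q P
{ } P
{ } Q P
{ } { P } P
{ } { Q } P
{ } { { } } P
{ } { { } } Q
{ } { { } } { P }
{ } { { } } { Q }
{ } { { } } { { } }

[P [Q { }] [P [Q { [P [Q { }]] }] [P [Q { [P [Q { }]] }]]]]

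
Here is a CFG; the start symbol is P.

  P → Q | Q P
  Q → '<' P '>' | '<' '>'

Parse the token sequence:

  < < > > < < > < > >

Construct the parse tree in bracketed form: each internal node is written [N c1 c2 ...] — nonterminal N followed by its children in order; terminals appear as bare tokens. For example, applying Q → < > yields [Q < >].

[P [Q < [P [Q < >]] >] [P [Q < [P [Q < >] [P [Q < >]]] >]]]

P
Q P
< P > P
< Q > P
< < > > P
< < > > Q
< < > > < P >
< < > > < Q P >
< < > > < < > P >
< < > > < < > Q >
< < > > < < > < > >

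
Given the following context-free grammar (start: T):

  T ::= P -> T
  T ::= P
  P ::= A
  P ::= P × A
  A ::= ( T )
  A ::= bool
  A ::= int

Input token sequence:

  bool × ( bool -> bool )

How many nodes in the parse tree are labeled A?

[T [P [P [A bool]] × [A ( [T [P [A bool]] -> [T [P [A bool]]]] )]]]

4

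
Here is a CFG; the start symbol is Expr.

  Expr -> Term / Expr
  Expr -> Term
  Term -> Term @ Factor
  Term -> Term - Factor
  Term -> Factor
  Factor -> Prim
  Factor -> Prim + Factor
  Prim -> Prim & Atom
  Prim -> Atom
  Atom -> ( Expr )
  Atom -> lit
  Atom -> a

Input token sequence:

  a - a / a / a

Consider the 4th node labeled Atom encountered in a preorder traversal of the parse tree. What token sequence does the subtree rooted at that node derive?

a

[Expr [Term [Term [Factor [Prim [Atom a]]]] - [Factor [Prim [Atom a]]]] / [Expr [Term [Factor [Prim [Atom a]]]] / [Expr [Term [Factor [Prim [Atom a]]]]]]]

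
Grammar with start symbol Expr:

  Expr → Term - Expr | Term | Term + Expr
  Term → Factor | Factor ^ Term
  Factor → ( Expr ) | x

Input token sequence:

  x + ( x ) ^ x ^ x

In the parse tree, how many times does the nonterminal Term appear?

[Expr [Term [Factor x]] + [Expr [Term [Factor ( [Expr [Term [Factor x]]] )] ^ [Term [Factor x] ^ [Term [Factor x]]]]]]

5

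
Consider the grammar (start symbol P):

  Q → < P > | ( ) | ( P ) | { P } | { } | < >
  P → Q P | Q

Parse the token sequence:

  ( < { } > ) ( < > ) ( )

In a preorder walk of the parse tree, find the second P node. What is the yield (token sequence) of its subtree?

[P [Q ( [P [Q < [P [Q { }]] >]] )] [P [Q ( [P [Q < >]] )] [P [Q ( )]]]]

< { } >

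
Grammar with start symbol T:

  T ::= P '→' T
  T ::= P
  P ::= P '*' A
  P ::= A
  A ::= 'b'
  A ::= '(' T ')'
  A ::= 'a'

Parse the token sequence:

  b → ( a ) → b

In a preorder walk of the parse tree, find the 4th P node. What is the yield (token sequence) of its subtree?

[T [P [A b]] → [T [P [A ( [T [P [A a]]] )]] → [T [P [A b]]]]]

b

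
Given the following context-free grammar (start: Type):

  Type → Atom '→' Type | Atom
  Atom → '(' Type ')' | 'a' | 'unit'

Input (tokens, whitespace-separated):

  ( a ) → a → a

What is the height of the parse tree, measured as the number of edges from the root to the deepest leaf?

[Type [Atom ( [Type [Atom a]] )] → [Type [Atom a] → [Type [Atom a]]]]

4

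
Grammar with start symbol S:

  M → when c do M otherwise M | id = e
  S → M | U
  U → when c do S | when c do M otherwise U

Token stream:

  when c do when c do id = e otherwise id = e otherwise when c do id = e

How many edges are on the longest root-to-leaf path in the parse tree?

5

[S [U when c do [M when c do [M id = e] otherwise [M id = e]] otherwise [U when c do [S [M id = e]]]]]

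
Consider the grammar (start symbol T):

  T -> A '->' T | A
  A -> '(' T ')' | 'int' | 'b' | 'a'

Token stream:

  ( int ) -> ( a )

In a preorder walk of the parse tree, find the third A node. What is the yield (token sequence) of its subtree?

( a )

[T [A ( [T [A int]] )] -> [T [A ( [T [A a]] )]]]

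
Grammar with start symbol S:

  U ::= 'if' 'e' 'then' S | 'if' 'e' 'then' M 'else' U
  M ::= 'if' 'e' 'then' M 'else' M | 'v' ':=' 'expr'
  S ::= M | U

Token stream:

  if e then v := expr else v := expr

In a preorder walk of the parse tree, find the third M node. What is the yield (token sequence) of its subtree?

v := expr

[S [M if e then [M v := expr] else [M v := expr]]]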